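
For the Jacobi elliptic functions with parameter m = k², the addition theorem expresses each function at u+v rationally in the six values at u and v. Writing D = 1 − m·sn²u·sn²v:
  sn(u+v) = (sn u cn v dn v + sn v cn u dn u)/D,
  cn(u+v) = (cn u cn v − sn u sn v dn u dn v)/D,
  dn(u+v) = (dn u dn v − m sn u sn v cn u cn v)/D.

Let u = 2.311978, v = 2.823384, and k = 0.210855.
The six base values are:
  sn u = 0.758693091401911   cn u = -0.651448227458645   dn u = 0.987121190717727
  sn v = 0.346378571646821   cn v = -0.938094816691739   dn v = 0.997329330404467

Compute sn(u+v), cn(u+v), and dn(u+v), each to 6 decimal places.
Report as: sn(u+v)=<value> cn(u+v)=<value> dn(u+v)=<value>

sn(u+v)=-0.935439 cn(u+v)=0.353488 dn(u+v)=0.980355

m = k² = 0.044459831025
D = 1 − m·sn²u·sn²v = 0.9969295494978918
sn(u+v) = (sn u·cn v·dn v + sn v·cn u·dn u)/D = -0.9325669041161211/0.9969295494978918 = -0.9354391236430025
cn(u+v) = (cn u·cn v − sn u·sn v·dn u·dn v)/D = 0.35240246311475/0.9969295494978918 = 0.3534878299998623
dn(u+v) = (dn u·dn v − m·sn u·sn v·cn u·cn v)/D = 0.9773446960993861/0.9969295494978918 = 0.9803548270704087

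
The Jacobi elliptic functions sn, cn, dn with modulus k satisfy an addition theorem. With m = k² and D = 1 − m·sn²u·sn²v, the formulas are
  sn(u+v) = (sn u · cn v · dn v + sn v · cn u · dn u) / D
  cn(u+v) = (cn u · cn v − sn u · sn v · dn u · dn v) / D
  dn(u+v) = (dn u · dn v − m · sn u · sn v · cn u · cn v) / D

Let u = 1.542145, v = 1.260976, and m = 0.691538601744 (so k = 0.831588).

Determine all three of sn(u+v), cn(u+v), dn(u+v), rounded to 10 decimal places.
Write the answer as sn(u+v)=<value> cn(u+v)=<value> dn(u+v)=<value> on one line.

sn(u+v)=0.9062344055 cn(u+v)=-0.4227755933 dn(u+v)=0.6573176221

sn u = 0.9558379051858779, cn u = 0.2938943670944932, dn u = 0.6067884998947037
sn v = 0.8880002288240596, cn v = 0.4598430097418224, dn v = 0.6743078701831328
m = k² = 0.691538601744
D = 1 − m·sn²u·sn²v = 0.5017915593212616
sn(u+v) = (sn u·cn v·dn v + sn v·cn u·dn u)/D = 0.4547407754461113/0.5017915593212616 = 0.9062344054993819
cn(u+v) = (cn u·cn v − sn u·sn v·dn u·dn v)/D = -0.2121452242043939/0.5017915593212616 = -0.4227755932988349
dn(u+v) = (dn u·dn v − m·sn u·sn v·cn u·cn v)/D = 0.3298364345479022/0.5017915593212616 = 0.6573176220701061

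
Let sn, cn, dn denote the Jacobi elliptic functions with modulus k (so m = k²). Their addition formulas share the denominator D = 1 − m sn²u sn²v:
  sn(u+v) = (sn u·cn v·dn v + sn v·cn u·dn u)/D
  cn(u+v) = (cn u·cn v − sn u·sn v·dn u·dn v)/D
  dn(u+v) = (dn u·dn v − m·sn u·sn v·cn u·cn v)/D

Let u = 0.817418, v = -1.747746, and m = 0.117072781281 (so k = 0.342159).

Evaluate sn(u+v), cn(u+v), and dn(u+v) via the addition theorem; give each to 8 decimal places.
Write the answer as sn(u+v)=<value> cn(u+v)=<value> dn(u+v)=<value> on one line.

sn u = 0.7229864759715394, cn u = 0.6908621827559058, dn u = 0.9689194762919294
sn v = -0.9928075675121703, cn v = -0.1197210670290215, dn v = 0.9405345493750039
m = k² = 0.117072781281
D = 1 − m·sn²u·sn²v = 0.9396820683608749
sn(u+v) = (sn u·cn v·dn v + sn v·cn u·dn u)/D = -0.7459848616326946/0.9396820683608749 = -0.7938694232336963
cn(u+v) = (cn u·cn v − sn u·sn v·dn u·dn v)/D = 0.5714096392377552/0.9396820683608749 = 0.6080882656774412
dn(u+v) = (dn u·dn v − m·sn u·sn v·cn u·cn v)/D = 0.9043517887871876/0.9396820683608749 = 0.9624018795683573

sn(u+v)=-0.79386942 cn(u+v)=0.60808827 dn(u+v)=0.96240188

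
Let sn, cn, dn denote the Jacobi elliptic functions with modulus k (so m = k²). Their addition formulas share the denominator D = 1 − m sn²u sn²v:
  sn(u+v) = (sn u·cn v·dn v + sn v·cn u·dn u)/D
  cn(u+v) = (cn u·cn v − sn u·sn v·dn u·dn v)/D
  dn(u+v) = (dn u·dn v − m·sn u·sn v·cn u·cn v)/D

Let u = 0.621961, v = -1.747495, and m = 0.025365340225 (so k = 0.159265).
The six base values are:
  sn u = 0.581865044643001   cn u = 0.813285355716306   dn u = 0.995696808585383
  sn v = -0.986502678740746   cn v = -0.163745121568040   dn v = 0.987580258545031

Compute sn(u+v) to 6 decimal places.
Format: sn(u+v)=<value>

m = k² = 0.025365340225
D = 1 − m·sn²u·sn²v = 0.9916423964654546
sn(u+v) = (sn u·cn v·dn v + sn v·cn u·dn u)/D = -0.8929499360930279/0.9916423964654546 = -0.9004757554495454

sn(u+v)=-0.900476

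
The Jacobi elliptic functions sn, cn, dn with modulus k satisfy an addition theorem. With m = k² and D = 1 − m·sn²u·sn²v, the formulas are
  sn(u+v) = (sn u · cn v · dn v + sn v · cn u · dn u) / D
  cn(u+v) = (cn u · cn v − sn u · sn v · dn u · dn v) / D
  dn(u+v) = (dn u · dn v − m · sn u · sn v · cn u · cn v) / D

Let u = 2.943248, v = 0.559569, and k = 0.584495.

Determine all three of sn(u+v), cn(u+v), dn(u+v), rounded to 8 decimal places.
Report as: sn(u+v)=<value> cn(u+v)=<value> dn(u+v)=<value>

sn u = 0.5026900060142101, cn u = -0.8644667476852036, dn u = 0.9558608308889947
sn v = 0.52288885145146, cn v = 0.8524008734320801, dn v = 0.9521516672754161
m = k² = 0.341634405025
D = 1 − m·sn²u·sn²v = 0.9763962575304503
sn(u+v) = (sn u·cn v·dn v + sn v·cn u·dn u)/D = -0.02407753108881/0.9763962575304503 = -0.02465958969333628
cn(u+v) = (cn u·cn v − sn u·sn v·dn u·dn v)/D = -0.9760993413665111/0.9763962575304503 = -0.9996959060815225
dn(u+v) = (dn u·dn v − m·sn u·sn v·cn u·cn v)/D = 0.9762948309085692/0.9763962575304503 = 0.9998961214557114

sn(u+v)=-0.02465959 cn(u+v)=-0.99969591 dn(u+v)=0.99989612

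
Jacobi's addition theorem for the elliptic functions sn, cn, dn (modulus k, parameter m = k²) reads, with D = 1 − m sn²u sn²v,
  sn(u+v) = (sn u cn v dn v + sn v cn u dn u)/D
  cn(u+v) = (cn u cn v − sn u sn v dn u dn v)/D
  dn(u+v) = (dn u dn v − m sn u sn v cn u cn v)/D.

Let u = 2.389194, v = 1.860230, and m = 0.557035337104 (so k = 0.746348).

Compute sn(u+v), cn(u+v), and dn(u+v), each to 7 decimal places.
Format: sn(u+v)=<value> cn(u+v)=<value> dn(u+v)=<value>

sn(u+v)=-0.4174224 cn(u+v)=-0.9087126 dn(u+v)=0.9502323

sn u = 0.9464644161012156, cn u = -0.322808161381005, dn u = 0.7078210161799076
sn v = 0.9995425494534859, cn v = 0.03024387263605286, dn v = 0.6659385696661508
m = k² = 0.557035337104
D = 1 − m·sn²u·sn²v = 0.5014670124826861
sn(u+v) = (sn u·cn v·dn v + sn v·cn u·dn u)/D = -0.2093235531851346/0.5014670124826861 = -0.4174223786900874
cn(u+v) = (cn u·cn v − sn u·sn v·dn u·dn v)/D = -0.4556893839999574/0.5014670124826861 = -0.9087125825962295
dn(u+v) = (dn u·dn v − m·sn u·sn v·cn u·cn v)/D = 0.4765101356330658/0.5014670124826861 = 0.9502322660745665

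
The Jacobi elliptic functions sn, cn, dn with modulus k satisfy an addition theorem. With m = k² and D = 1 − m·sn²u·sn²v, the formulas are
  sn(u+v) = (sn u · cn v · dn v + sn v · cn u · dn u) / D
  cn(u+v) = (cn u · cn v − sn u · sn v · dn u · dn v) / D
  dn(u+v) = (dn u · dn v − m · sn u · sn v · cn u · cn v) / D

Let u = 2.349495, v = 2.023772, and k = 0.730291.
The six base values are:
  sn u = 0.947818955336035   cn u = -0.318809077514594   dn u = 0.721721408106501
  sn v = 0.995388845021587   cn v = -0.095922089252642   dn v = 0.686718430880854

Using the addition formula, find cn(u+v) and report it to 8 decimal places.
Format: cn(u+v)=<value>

m = k² = 0.533324944681
D = 1 − m·sn²u·sn²v = 0.5252901801785205
cn(u+v) = (cn u·cn v − sn u·sn v·dn u·dn v)/D = -0.4370104980141171/0.5252901801785205 = -0.8319411146532351

cn(u+v)=-0.83194111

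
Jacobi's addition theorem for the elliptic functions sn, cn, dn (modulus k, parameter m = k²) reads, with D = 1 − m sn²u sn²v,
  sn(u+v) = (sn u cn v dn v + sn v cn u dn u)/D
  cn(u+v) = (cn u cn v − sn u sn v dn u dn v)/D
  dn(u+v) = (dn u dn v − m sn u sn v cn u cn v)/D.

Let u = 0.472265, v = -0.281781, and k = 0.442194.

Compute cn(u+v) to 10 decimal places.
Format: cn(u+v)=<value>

cn(u+v)=0.9819550110

sn u = 0.4519838630797717, cn u = 0.8920261136959423, dn u = 0.9798235354969055
sn v = -0.2773779336596635, cn v = 0.9607608869633981, dn v = 0.9924493870267688
m = k² = 0.195535533636
D = 1 − m·sn²u·sn²v = 0.9969266263217947
cn(u+v) = (cn u·cn v − sn u·sn v·dn u·dn v)/D = 0.9789370962754158/0.9969266263217947 = 0.9819550109592798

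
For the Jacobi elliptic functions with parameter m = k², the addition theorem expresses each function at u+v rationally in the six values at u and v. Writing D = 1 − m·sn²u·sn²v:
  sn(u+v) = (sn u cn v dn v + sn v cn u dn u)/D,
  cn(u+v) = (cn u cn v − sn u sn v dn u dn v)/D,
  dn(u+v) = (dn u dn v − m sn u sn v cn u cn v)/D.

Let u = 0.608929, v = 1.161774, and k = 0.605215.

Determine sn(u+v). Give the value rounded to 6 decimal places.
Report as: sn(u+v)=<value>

sn u = 0.5614964570932964, cn u = 0.8274791409284441, dn u = 0.9404882968548976
sn v = 0.8861348715303495, cn v = 0.4634274371008809, dn v = 0.8440260896920448
m = k² = 0.366285196225
D = 1 − m·sn²u·sn²v = 0.9093196762371665
sn(u+v) = (sn u·cn v·dn v + sn v·cn u·dn u)/D = 0.9092471286745017/0.9093196762371665 = 0.9999202177577801

sn(u+v)=0.999920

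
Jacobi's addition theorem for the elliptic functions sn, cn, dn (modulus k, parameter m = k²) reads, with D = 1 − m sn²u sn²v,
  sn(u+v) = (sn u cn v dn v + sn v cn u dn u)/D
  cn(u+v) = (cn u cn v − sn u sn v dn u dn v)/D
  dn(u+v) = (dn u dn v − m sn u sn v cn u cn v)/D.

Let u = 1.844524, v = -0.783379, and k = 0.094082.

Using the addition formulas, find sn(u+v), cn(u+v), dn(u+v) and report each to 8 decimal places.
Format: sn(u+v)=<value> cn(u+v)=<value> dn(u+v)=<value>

sn u = 0.9640200697880382, cn u = -0.2658294660978461, dn u = 0.9958785396637892
sn v = -0.7052331896695236, cn v = 0.7089754214276753, dn v = 0.9977964275413133
m = k² = 0.008851422724
D = 1 − m·sn²u·sn²v = 0.9959087999224214
sn(u+v) = (sn u·cn v·dn v + sn v·cn u·dn u)/D = 0.8686595720611325/0.9959087999224214 = 0.8722280314510714
cn(u+v) = (cn u·cn v − sn u·sn v·dn u·dn v)/D = 0.487098435256661/0.9959087999224214 = 0.4890994389191106
dn(u+v) = (dn u·dn v − m·sn u·sn v·cn u·cn v)/D = 0.9925499103659561/0.9959087999224214 = 0.996627312102547

sn(u+v)=0.87222803 cn(u+v)=0.48909944 dn(u+v)=0.99662731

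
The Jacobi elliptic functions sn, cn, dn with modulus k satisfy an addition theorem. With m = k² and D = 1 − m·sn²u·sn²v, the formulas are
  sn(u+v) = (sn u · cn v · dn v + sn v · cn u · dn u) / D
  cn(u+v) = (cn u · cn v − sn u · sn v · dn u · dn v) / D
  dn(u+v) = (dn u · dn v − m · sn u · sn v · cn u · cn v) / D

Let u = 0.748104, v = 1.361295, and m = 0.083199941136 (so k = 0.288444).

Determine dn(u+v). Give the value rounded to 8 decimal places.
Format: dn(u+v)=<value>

sn u = 0.6764423222600971, cn u = 0.7364956107509174, dn u = 0.9807802262576337
sn v = 0.9728334644531534, cn v = 0.2315060483876719, dn v = 0.959822464784918
m = k² = 0.083199941136
D = 1 − m·sn²u·sn²v = 0.9639702237086139
dn(u+v) = (dn u·dn v − m·sn u·sn v·cn u·cn v)/D = 0.9320396690205858/0.9639702237086139 = 0.9668759948152922

dn(u+v)=0.96687599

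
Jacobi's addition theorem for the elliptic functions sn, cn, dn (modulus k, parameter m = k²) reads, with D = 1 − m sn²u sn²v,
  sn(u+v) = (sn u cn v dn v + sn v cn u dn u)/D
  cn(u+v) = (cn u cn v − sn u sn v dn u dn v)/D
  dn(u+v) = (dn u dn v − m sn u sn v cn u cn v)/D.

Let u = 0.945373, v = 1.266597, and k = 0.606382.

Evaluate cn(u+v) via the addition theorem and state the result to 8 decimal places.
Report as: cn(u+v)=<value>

cn(u+v)=-0.35908619

sn u = 0.7847816353961319, cn u = 0.6197723652640319, dn u = 0.8795115947587392
sn v = 0.9231796321794894, cn v = 0.3843687900037445, dn v = 0.8286280870678684
m = k² = 0.367699129924
D = 1 − m·sn²u·sn²v = 0.8069976069660587
cn(u+v) = (cn u·cn v − sn u·sn v·dn u·dn v)/D = -0.2897816938223974/0.8069976069660587 = -0.3590861872711666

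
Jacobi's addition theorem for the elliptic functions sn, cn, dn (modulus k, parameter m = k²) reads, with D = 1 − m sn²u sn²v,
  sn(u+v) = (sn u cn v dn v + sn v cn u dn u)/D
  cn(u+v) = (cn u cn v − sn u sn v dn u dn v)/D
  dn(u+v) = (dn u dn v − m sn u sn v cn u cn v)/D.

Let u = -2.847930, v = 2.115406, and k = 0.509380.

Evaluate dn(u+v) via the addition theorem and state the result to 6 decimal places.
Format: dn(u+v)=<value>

sn u = -0.5035501542270582, cn u = -0.8639659959615921, dn u = 0.9665446613111036
sn v = 0.9330239690193536, cn v = -0.3598142204462913, dn v = 0.8798433772917551
m = k² = 0.2594679844
D = 1 − m·sn²u·sn²v = 0.9427263519683219
dn(u+v) = (dn u·dn v − m·sn u·sn v·cn u·cn v)/D = 0.8883039988391611/0.9427263519683219 = 0.9422713144535185

dn(u+v)=0.942271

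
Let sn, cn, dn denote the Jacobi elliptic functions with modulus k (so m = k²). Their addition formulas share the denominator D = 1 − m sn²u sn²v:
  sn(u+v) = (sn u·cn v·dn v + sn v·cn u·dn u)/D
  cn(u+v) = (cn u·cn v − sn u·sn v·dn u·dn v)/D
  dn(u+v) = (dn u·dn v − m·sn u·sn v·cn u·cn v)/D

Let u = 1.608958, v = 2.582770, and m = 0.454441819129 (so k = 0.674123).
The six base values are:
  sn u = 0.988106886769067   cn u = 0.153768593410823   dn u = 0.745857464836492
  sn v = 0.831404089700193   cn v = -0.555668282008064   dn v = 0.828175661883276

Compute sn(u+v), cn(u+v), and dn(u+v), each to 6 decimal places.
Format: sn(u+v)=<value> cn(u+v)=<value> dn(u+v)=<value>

sn(u+v)=-0.518337 cn(u+v)=-0.855176 dn(u+v)=0.936965

m = k² = 0.454441819129
D = 1 − m·sn²u·sn²v = 0.6933023452812663
sn(u+v) = (sn u·cn v·dn v + sn v·cn u·dn u)/D = -0.3593645637162852/0.6933023452812663 = -0.5183374413229402
cn(u+v) = (cn u·cn v − sn u·sn v·dn u·dn v)/D = -0.5928956504457663/0.6933023452812663 = -0.8551761788794094
dn(u+v) = (dn u·dn v − m·sn u·sn v·cn u·cn v)/D = 0.6496000402325358/0.6933023452812663 = 0.9369650119516026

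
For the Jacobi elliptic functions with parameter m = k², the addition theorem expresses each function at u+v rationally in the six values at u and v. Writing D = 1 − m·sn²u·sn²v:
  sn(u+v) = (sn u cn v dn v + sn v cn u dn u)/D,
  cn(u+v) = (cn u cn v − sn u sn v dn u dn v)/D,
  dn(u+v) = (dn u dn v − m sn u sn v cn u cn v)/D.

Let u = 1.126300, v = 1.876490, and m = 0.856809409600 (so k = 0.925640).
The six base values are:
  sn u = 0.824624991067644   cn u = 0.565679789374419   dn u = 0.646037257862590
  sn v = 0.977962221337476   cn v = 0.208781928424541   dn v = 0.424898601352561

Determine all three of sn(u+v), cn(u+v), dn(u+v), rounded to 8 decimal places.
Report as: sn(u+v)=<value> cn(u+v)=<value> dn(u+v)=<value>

sn(u+v)=0.97242027 cn(u+v)=-0.23323555 dn(u+v)=0.43566043

m = k² = 0.8568094096
D = 1 − m·sn²u·sn²v = 0.442761173776278
sn(u+v) = (sn u·cn v·dn v + sn v·cn u·dn u)/D = 0.4305499396573714/0.442761173776278 = 0.9724202688895281
cn(u+v) = (cn u·cn v − sn u·sn v·dn u·dn v)/D = -0.1032676448108571/0.442761173776278 = -0.2332355475754454
dn(u+v) = (dn u·dn v − m·sn u·sn v·cn u·cn v)/D = 0.1928935241365635/0.442761173776278 = 0.4356604317659307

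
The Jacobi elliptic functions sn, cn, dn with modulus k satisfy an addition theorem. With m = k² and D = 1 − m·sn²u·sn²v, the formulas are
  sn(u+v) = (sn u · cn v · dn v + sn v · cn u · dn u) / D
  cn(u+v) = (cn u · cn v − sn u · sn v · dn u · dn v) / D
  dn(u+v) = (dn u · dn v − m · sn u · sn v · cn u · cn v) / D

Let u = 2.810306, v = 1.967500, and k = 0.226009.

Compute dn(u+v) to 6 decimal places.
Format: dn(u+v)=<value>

dn(u+v)=0.974126

sn u = 0.3636395176637044, cn u = -0.931539747511242, dn u = 0.9966170245697952
sn v = 0.9334990070892515, cn v = -0.3585799823796382, dn v = 0.9774905558792175
m = k² = 0.051080068081
D = 1 − m·sn²u·sn²v = 0.9941139854108638
dn(u+v) = (dn u·dn v − m·sn u·sn v·cn u·cn v)/D = 0.9683917922997331/0.9941139854108638 = 0.9741255092588806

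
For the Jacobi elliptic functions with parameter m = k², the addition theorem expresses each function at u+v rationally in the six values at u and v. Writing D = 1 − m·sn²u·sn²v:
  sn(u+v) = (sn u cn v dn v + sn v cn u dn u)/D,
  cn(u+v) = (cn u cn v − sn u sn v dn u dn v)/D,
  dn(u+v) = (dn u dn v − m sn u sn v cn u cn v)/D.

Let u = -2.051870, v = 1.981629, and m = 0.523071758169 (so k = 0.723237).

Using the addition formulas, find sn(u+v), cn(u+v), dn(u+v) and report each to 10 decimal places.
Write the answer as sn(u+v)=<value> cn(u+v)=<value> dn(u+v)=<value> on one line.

sn u = -0.9924347425711562, cn u = -0.1227732940737641, dn u = 0.6962848912700371
sn v = 0.9972400722919318, cn v = -0.07424444905299407, dn v = 0.6926842989166579
m = k² = 0.523071758169
D = 1 − m·sn²u·sn²v = 0.4876524852106183
sn(u+v) = (sn u·cn v·dn v + sn v·cn u·dn u)/D = -0.03421035841833041/0.4876524852106183 = -0.07015315097503271
cn(u+v) = (cn u·cn v − sn u·sn v·dn u·dn v)/D = 0.4864510229293199/0.4876524852106183 = 0.9975362326293087
dn(u+v) = (dn u·dn v − m·sn u·sn v·cn u·cn v)/D = 0.487024403926673/0.4876524852106183 = 0.9987120309995467

sn(u+v)=-0.0701531510 cn(u+v)=0.9975362326 dn(u+v)=0.9987120310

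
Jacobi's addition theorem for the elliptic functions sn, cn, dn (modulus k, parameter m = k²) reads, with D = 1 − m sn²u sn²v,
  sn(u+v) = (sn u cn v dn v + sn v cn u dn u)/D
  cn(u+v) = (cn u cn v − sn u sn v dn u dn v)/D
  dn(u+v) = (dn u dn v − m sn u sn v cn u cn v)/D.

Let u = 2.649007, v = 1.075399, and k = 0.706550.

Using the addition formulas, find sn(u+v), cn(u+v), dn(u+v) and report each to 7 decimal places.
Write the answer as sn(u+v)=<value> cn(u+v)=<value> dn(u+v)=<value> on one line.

sn(u+v)=-0.0175878 cn(u+v)=-0.9998453 dn(u+v)=0.9999228

sn u = 0.8302904165669823, cn u = -0.5573309825920564, dn u = 0.8098466046515625
sn v = 0.8381254194302724, cn v = 0.5454775717706732, dn v = 0.8058075394359464
m = k² = 0.4992129025
D = 1 − m·sn²u·sn²v = 0.7582514505199583
sn(u+v) = (sn u·cn v·dn v + sn v·cn u·dn u)/D = -0.0133359877476375/0.7582514505199583 = -0.01758781699460327
cn(u+v) = (cn u·cn v − sn u·sn v·dn u·dn v)/D = -0.758134165993339/0.7582514505199583 = -0.9998453223840997
dn(u+v) = (dn u·dn v − m·sn u·sn v·cn u·cn v)/D = 0.7581929028388372/0.7582514505199583 = 0.9999227859292838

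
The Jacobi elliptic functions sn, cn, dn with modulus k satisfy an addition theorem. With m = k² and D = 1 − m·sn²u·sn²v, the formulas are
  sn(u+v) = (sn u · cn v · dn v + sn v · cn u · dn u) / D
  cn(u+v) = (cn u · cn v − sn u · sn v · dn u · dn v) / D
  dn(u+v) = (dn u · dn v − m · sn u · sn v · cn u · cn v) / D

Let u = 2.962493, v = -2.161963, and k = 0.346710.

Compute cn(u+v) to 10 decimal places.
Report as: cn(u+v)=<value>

cn(u+v)=0.7027724841

sn u = 0.276400549818171, cn u = -0.9610425256252778, dn u = 0.9953976346840517
sn v = -0.8728552054640001, cn v = -0.4879792928950963, dn v = 0.9531088702754446
m = k² = 0.1202078241
D = 1 − m·sn²u·sn²v = 0.9930032725987865
cn(u+v) = (cn u·cn v − sn u·sn v·dn u·dn v)/D = 0.6978553765884312/0.9930032725987865 = 0.7027724840846451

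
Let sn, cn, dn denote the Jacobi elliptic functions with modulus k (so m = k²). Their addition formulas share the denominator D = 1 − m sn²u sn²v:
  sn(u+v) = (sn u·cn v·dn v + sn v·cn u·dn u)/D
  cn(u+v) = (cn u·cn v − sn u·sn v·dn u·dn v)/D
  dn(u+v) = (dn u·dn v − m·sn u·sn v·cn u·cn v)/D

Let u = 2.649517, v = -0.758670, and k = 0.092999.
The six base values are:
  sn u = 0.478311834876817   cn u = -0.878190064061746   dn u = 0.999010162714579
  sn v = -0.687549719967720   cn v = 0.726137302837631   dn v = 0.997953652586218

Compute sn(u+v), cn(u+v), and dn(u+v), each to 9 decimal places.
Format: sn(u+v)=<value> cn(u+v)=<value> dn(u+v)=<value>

sn(u+v)=0.950700262 cn(u+v)=-0.310111291 dn(u+v)=0.996083799

m = k² = 0.008648814001
D = 1 − m·sn²u·sn²v = 0.9990646222609772
sn(u+v) = (sn u·cn v·dn v + sn v·cn u·dn u)/D = 0.9498109977063287/0.9990646222609772 = 0.9507002615674821
cn(u+v) = (cn u·cn v − sn u·sn v·dn u·dn v)/D = -0.3098212195598899/0.9990646222609772 = -0.3101112907578845
dn(u+v) = (dn u·dn v − m·sn u·sn v·cn u·cn v)/D = 0.9951520840230471/0.9990646222609772 = 0.9960837986344911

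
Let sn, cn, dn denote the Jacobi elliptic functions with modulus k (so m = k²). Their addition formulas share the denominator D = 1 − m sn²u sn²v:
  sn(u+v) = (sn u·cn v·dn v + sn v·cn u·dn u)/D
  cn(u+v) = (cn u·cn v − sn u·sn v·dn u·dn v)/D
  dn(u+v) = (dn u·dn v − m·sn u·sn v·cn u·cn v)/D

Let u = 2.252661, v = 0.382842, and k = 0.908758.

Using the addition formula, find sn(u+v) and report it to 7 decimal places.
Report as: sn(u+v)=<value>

sn u = 0.9996007867847141, cn u = 0.0282536202880366, dn u = 0.4181125915162797
sn v = 0.3666277436300556, cn v = 0.930367721710472, dn v = 0.9428646896349737
m = k² = 0.825841102564
D = 1 − m·sn²u·sn²v = 0.8890824355349737
sn(u+v) = (sn u·cn v·dn v + sn v·cn u·dn u)/D = 0.8811917238111065/0.8890824355349737 = 0.9911248817786854

sn(u+v)=0.9911249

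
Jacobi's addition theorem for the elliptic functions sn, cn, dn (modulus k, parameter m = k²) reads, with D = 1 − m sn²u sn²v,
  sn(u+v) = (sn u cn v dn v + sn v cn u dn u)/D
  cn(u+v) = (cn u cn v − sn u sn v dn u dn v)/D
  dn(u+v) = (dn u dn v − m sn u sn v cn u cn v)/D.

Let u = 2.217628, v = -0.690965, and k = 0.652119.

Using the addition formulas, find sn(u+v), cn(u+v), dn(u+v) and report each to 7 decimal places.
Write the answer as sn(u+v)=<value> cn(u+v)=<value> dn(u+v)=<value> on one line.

sn u = 0.9479596773573255, cn u = -0.3183904051704374, dn u = 0.7860345894902568
sn v = -0.6208701200668249, cn v = 0.7839134480337778, dn v = 0.9143692976070607
m = k² = 0.425259190161
D = 1 − m·sn²u·sn²v = 0.8526890752474655
sn(u+v) = (sn u·cn v·dn v + sn v·cn u·dn u)/D = 0.8348671955618003/0.8526890752474655 = 0.9790992048531958
cn(u+v) = (cn u·cn v − sn u·sn v·dn u·dn v)/D = 0.173422676778882/0.8526890752474655 = 0.2033832516601103
dn(u+v) = (dn u·dn v − m·sn u·sn v·cn u·cn v)/D = 0.6562557642567117/0.8526890752474655 = 0.7696307872435854

sn(u+v)=0.9790992 cn(u+v)=0.2033833 dn(u+v)=0.7696308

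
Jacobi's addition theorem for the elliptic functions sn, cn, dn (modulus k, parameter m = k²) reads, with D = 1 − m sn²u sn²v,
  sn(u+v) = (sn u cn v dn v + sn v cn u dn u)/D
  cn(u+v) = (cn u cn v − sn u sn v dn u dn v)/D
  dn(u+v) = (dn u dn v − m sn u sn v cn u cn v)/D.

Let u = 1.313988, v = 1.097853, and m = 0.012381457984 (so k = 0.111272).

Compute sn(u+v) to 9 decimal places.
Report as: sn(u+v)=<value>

sn(u+v)=0.673398681

sn u = 0.9663602152985515, cn u = 0.2571924071354697, dn u = 0.9942019663454287
sn v = 0.8892533057900871, cn v = 0.4574150829841554, dn v = 0.9950925065629229
m = k² = 0.012381457984
D = 1 − m·sn²u·sn²v = 0.9908567446512358
sn(u+v) = (sn u·cn v·dn v + sn v·cn u·dn u)/D = 0.667241624490423/0.9908567446512358 = 0.6733986805784728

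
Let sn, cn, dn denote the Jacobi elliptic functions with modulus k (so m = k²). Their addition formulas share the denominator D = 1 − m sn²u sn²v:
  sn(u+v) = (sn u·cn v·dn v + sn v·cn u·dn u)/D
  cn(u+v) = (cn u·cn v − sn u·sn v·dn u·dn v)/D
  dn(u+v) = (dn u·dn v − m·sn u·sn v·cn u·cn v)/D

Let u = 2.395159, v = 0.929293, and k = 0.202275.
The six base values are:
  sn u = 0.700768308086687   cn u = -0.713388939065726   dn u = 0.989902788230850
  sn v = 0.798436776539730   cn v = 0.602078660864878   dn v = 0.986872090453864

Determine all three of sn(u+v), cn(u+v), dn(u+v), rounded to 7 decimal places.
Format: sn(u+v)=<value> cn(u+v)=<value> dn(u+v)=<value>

m = k² = 0.040915175625
D = 1 − m·sn²u·sn²v = 0.9871910246272952
sn(u+v) = (sn u·cn v·dn v + sn v·cn u·dn u)/D = -0.1474658860096756/0.9871910246272952 = -0.1493792815482191
cn(u+v) = (cn u·cn v − sn u·sn v·dn u·dn v)/D = -0.9761147122997738/0.9871910246272952 = -0.988779970592112
dn(u+v) = (dn u·dn v − m·sn u·sn v·cn u·cn v)/D = 0.9867402748557768/0.9871910246272952 = 0.9995434016717397

sn(u+v)=-0.1493793 cn(u+v)=-0.9887800 dn(u+v)=0.9995434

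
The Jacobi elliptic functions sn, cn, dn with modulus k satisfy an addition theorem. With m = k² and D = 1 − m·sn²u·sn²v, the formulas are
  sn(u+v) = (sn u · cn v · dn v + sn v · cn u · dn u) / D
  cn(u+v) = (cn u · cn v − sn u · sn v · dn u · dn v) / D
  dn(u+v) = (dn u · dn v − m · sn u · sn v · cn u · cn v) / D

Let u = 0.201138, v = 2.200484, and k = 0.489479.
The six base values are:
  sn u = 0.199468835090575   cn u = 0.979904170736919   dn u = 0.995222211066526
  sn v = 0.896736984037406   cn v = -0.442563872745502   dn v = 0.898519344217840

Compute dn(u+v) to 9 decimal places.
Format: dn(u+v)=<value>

m = k² = 0.239589691441
D = 1 − m·sn²u·sn²v = 0.9923343604475928
dn(u+v) = (dn u·dn v − m·sn u·sn v·cn u·cn v)/D = 0.9128116335692238/0.9923343604475928 = 0.9198629715467071

dn(u+v)=0.919862972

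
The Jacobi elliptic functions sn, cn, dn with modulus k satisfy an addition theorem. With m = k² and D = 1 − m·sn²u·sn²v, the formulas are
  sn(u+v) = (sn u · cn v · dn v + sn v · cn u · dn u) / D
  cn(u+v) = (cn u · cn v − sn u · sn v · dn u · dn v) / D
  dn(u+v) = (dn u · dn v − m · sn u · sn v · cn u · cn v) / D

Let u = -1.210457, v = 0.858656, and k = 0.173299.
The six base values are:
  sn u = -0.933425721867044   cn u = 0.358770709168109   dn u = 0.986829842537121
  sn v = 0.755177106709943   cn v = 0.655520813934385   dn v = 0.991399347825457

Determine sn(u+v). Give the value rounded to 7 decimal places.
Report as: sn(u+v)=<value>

m = k² = 0.030032543401
D = 1 − m·sn²u·sn²v = 0.9850772359036371
sn(u+v) = (sn u·cn v·dn v + sn v·cn u·dn u)/D = -0.3392502580905418/0.9850772359036371 = -0.3443895013768526

sn(u+v)=-0.3443895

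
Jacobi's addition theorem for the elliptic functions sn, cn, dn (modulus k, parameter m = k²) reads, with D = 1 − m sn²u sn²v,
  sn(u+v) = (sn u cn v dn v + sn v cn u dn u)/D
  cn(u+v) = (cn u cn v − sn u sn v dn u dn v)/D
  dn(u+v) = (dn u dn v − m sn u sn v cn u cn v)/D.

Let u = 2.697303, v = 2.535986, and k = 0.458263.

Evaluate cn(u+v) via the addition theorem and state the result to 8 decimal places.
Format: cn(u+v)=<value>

sn u = 0.5842594342853368, cn u = -0.8115669494555444, dn u = 0.9634899547075403
sn v = 0.7019022560096022, cn v = -0.7122732783199373, dn v = 0.9468566548036734
m = k² = 0.210004977169
D = 1 − m·sn²u·sn²v = 0.9646821439549464
cn(u+v) = (cn u·cn v − sn u·sn v·dn u·dn v)/D = 0.2039349763480108/0.9646821439549464 = 0.2114012139915126

cn(u+v)=0.21140121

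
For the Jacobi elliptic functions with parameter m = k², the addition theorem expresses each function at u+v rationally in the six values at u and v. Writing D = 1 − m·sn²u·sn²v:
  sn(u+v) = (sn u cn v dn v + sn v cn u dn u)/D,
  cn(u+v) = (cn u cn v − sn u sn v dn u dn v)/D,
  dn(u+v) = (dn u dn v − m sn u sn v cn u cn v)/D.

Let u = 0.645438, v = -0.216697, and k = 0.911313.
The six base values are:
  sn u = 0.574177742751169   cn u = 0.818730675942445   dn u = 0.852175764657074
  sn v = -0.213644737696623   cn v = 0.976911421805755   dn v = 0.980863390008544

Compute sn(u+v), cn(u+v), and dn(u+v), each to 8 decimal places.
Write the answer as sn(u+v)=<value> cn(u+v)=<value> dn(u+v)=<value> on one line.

sn(u+v)=0.40620261 cn(u+v)=0.91378304 dn(u+v)=0.92896096

m = k² = 0.830491383969
D = 1 − m·sn²u·sn²v = 0.9875028138539054
sn(u+v) = (sn u·cn v·dn v + sn v·cn u·dn u)/D = 0.4011262178039588/0.9875028138539054 = 0.4062026074016867
cn(u+v) = (cn u·cn v − sn u·sn v·dn u·dn v)/D = 0.9023633219272999/0.9875028138539054 = 0.9137830386585599
dn(u+v) = (dn u·dn v − m·sn u·sn v·cn u·cn v)/D = 0.9173515581393689/0.9875028138539054 = 0.9289609561305869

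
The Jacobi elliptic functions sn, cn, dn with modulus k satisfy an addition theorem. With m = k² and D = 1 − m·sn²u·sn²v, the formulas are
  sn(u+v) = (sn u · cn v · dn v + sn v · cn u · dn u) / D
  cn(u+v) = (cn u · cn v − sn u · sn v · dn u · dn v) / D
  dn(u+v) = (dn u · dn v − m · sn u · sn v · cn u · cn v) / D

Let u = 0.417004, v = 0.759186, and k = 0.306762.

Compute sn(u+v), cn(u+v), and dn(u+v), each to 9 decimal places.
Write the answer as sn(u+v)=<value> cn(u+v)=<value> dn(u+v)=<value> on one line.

sn u = 0.4040192080987312, cn u = 0.914750501222751, dn u = 0.9922899961834068
sn v = 0.6838901511646884, cn v = 0.7295849924031741, dn v = 0.9777461439967357
m = k² = 0.094102924644
D = 1 − m·sn²u·sn²v = 0.9928157763109295
sn(u+v) = (sn u·cn v·dn v + sn v·cn u·dn u)/D = 0.9089722290166403/0.9928157763109295 = 0.915549743170045
cn(u+v) = (cn u·cn v − sn u·sn v·dn u·dn v)/D = 0.3993152295723191/0.9928157763109295 = 0.4022047585263813
dn(u+v) = (dn u·dn v − m·sn u·sn v·cn u·cn v)/D = 0.9528548987001333/0.9928157763109295 = 0.9597499570773528

sn(u+v)=0.915549743 cn(u+v)=0.402204759 dn(u+v)=0.959749957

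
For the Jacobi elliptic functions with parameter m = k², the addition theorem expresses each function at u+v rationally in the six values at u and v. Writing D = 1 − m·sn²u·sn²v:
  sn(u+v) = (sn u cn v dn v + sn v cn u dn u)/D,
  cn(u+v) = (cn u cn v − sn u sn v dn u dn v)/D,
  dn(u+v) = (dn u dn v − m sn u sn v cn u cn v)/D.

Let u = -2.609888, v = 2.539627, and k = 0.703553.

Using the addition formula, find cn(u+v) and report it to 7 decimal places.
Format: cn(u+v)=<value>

sn u = -0.8447719688836624, cn u = -0.5351264528954072, dn u = 0.8042125103130324
sn v = 0.8733810252250127, cn v = -0.4870375599241867, dn v = 0.7889403115505488
m = k² = 0.494986823809
D = 1 − m·sn²u·sn²v = 0.7305487934374093
cn(u+v) = (cn u·cn v − sn u·sn v·dn u·dn v)/D = 0.7287477841976489/0.7305487934374093 = 0.9975347173851507

cn(u+v)=0.9975347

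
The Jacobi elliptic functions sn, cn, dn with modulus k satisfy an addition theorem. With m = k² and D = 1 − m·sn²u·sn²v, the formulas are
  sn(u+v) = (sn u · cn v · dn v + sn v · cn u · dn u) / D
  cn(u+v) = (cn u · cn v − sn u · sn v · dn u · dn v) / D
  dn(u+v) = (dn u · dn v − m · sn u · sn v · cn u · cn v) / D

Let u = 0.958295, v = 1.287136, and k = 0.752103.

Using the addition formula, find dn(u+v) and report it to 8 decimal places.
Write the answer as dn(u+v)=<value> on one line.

dn(u+v)=0.67928415

sn u = 0.7770106965064288, cn u = 0.6294873926573862, dn u = 0.8114714422917207
sn v = 0.909741225405034, cn v = 0.4151757492900411, dn v = 0.7292765021287651
m = k² = 0.565658922609
D = 1 − m·sn²u·sn²v = 0.7173529951051639
dn(u+v) = (dn u·dn v − m·sn u·sn v·cn u·cn v)/D = 0.4872865162448115/0.7173529951051639 = 0.67928414542045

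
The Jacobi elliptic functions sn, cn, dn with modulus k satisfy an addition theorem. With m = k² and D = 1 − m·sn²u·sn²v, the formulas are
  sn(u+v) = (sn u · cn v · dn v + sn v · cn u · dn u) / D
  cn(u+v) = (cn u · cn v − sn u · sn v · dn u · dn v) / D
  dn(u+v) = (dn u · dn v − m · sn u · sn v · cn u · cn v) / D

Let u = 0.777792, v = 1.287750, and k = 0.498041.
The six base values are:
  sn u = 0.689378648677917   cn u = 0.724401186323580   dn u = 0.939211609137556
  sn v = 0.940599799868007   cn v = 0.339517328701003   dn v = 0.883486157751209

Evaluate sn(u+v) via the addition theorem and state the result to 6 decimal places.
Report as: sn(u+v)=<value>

m = k² = 0.248044837681
D = 1 − m·sn²u·sn²v = 0.89570689108995
sn(u+v) = (sn u·cn v·dn v + sn v·cn u·dn u)/D = 0.8467373607955447/0.89570689108995 = 0.9453286216936255

sn(u+v)=0.945329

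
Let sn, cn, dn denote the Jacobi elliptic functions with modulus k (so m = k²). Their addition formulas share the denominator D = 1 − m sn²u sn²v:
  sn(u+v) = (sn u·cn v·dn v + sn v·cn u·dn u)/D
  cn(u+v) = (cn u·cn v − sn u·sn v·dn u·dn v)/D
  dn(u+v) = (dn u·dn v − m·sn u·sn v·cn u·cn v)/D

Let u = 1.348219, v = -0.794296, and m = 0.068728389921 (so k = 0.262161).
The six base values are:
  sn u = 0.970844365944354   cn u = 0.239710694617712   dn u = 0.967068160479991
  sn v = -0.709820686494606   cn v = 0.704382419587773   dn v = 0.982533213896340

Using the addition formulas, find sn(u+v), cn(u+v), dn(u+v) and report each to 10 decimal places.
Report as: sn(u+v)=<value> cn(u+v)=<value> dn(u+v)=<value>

sn(u+v)=0.5244709569 cn(u+v)=0.8514283383 dn(u+v)=0.9905023456

m = k² = 0.068728389921
D = 1 − m·sn²u·sn²v = 0.9673613112233986
sn(u+v) = (sn u·cn v·dn v + sn v·cn u·dn u)/D = 0.5073529125904382/0.9673613112233986 = 0.5244709569259093
cn(u+v) = (cn u·cn v − sn u·sn v·dn u·dn v)/D = 0.8236388337966176/0.9673613112233986 = 0.8514283383475212
dn(u+v) = (dn u·dn v − m·sn u·sn v·cn u·cn v)/D = 0.9581736477827979/0.9673613112233986 = 0.9905023455724302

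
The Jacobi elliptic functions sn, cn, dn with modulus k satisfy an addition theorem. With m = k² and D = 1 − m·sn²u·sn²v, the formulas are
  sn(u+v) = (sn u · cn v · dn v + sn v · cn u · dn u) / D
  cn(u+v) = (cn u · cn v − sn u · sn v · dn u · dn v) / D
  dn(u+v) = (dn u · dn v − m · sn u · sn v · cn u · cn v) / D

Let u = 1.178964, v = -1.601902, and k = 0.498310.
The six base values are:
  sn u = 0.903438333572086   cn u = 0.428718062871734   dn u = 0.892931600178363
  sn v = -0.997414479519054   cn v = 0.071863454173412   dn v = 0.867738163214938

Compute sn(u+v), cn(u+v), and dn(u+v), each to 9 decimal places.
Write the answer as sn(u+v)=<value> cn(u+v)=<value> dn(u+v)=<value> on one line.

m = k² = 0.2483128561
D = 1 − m·sn²u·sn²v = 0.7983735189428346
sn(u+v) = (sn u·cn v·dn v + sn v·cn u·dn u)/D = -0.3254889221061044/0.7983735189428346 = -0.407690027766828
cn(u+v) = (cn u·cn v − sn u·sn v·dn u·dn v)/D = 0.7290111366332965/0.7983735189428346 = 0.9131203870571958
dn(u+v) = (dn u·dn v − m·sn u·sn v·cn u·cn v)/D = 0.7817245405491141/0.7983735189428346 = 0.979146379484422

sn(u+v)=-0.407690028 cn(u+v)=0.913120387 dn(u+v)=0.979146379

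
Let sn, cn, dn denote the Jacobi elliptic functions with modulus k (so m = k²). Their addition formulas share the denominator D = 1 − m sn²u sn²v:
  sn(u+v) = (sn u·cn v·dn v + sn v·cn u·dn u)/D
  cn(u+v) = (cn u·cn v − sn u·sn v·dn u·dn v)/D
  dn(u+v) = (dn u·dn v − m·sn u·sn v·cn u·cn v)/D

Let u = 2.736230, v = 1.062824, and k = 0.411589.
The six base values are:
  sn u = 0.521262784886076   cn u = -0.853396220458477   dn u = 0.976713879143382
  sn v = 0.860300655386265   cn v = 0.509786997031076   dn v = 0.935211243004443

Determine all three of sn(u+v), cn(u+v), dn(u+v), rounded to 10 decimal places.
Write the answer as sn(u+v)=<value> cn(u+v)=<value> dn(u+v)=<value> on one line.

m = k² = 0.169405504921
D = 1 − m·sn²u·sn²v = 0.9659324057377731
sn(u+v) = (sn u·cn v·dn v + sn v·cn u·dn u)/D = -0.4685647061089307/0.9659324057377731 = -0.4850905749984068
cn(u+v) = (cn u·cn v − sn u·sn v·dn u·dn v)/D = -0.8446730306120904/0.9659324057377731 = -0.8744639123758711
dn(u+v) = (dn u·dn v − m·sn u·sn v·cn u·cn v)/D = 0.9464839910508294/0.9659324057377731 = 0.9798656566738859

sn(u+v)=-0.4850905750 cn(u+v)=-0.8744639124 dn(u+v)=0.9798656567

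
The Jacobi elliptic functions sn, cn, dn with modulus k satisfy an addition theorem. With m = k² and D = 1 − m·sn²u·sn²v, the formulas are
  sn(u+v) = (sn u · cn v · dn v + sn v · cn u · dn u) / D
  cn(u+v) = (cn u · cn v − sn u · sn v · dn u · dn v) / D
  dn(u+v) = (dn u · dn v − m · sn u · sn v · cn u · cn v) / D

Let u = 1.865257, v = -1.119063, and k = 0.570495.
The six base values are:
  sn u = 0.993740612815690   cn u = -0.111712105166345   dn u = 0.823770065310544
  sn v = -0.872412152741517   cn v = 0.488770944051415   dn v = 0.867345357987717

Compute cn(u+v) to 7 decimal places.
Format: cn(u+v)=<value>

m = k² = 0.325464545025
D = 1 − m·sn²u·sn²v = 0.7553793156950373
cn(u+v) = (cn u·cn v − sn u·sn v·dn u·dn v)/D = 0.5648291897344755/0.7553793156950373 = 0.7477424626259015

cn(u+v)=0.7477425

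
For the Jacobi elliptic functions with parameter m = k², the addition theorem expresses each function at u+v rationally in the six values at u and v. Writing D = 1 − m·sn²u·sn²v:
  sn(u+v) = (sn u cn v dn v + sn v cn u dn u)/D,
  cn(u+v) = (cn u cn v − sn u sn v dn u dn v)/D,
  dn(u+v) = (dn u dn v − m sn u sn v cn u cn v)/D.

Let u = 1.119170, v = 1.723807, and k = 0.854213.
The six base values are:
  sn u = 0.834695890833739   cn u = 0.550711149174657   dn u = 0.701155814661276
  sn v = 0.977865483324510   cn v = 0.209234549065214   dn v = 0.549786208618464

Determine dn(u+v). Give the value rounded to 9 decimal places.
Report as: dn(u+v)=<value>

m = k² = 0.729679849369
D = 1 − m·sn²u·sn²v = 0.513875916444714
dn(u+v) = (dn u·dn v − m·sn u·sn v·cn u·cn v)/D = 0.3168584814004221/0.513875916444714 = 0.6166050426971347

dn(u+v)=0.616605043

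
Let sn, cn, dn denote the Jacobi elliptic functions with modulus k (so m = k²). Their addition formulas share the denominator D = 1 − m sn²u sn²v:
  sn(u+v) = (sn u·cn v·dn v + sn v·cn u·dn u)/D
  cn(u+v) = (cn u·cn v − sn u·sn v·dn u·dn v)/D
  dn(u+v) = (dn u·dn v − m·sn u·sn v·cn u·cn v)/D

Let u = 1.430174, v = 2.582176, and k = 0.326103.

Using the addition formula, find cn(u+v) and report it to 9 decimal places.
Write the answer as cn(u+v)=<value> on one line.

sn u = 0.9847143304923397, cn u = 0.1741771722213425, dn u = 0.9470390906021377
sn v = 0.6003214322182503, cn v = -0.7997588249087526, dn v = 0.9806505139393946
m = k² = 0.106343166609
D = 1 − m·sn²u·sn²v = 0.9628381092961947
cn(u+v) = (cn u·cn v − sn u·sn v·dn u·dn v)/D = -0.6883046962308087/0.9628381092961947 = -0.7148706408535682

cn(u+v)=-0.714870641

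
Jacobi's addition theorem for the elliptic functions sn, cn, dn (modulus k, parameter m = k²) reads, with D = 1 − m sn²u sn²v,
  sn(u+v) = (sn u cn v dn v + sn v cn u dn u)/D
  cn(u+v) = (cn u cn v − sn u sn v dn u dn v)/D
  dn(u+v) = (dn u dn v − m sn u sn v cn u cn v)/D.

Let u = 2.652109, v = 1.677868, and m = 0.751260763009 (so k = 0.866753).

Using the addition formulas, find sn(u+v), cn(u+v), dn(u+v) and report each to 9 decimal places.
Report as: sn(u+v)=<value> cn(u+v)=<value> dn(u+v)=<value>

sn(u+v)=-0.012414855 cn(u+v)=-0.999922933 dn(u+v)=0.999942103

sn u = 0.9680372859782631, cn u = -0.2508063255897636, dn u = 0.5440555150978424
sn v = 0.9697058985178466, cn v = 0.2442753986378811, dn v = 0.5418185305963207
m = k² = 0.751260763009
D = 1 − m·sn²u·sn²v = 0.3380046292600312
sn(u+v) = (sn u·cn v·dn v + sn v·cn u·dn u)/D = -0.004196278359336246/0.3380046292600312 = -0.0124148546974722
cn(u+v) = (cn u·cn v − sn u·sn v·dn u·dn v)/D = -0.3379785801632141/0.3380046292600312 = -0.9999229327217376
dn(u+v) = (dn u·dn v − m·sn u·sn v·cn u·cn v)/D = 0.3379850597832634/0.3380046292600312 = 0.9999421029327005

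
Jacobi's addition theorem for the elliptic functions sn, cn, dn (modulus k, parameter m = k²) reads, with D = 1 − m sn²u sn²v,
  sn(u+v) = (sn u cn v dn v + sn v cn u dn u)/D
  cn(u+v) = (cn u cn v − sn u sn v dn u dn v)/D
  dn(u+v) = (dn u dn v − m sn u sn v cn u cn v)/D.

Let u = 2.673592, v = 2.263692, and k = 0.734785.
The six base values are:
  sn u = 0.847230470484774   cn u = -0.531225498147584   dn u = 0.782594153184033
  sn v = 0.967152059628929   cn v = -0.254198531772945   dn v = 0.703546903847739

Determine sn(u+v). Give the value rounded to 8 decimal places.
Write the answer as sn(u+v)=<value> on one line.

sn(u+v)=-0.86839363

m = k² = 0.539908996225
D = 1 − m·sn²u·sn²v = 0.6374956525188943
sn(u+v) = (sn u·cn v·dn v + sn v·cn u·dn u)/D = -0.5535971614530902/0.6374956525188943 = -0.8683936263183888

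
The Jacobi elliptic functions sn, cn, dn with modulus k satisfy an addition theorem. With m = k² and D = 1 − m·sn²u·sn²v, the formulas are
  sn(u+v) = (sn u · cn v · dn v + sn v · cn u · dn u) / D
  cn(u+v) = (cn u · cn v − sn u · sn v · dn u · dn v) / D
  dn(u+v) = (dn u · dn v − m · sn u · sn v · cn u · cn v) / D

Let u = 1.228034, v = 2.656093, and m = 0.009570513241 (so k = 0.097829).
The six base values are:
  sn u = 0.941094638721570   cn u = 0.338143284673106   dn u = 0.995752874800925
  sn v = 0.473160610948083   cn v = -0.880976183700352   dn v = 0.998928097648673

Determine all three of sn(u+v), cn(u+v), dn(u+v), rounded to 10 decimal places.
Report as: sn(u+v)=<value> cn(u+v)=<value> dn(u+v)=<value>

m = k² = 0.009570513241
D = 1 − m·sn²u·sn²v = 0.9981023374155507
sn(u+v) = (sn u·cn v·dn v + sn v·cn u·dn u)/D = -0.6688767086485036/0.9981023374155507 = -0.67014842423921
cn(u+v) = (cn u·cn v − sn u·sn v·dn u·dn v)/D = -0.7408186178694017/0.9981023374155507 = -0.7422271144937402
dn(u+v) = (dn u·dn v − m·sn u·sn v·cn u·cn v)/D = 0.9959550522592646/0.9981023374155507 = 0.9978486322736743

sn(u+v)=-0.6701484242 cn(u+v)=-0.7422271145 dn(u+v)=0.9978486323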